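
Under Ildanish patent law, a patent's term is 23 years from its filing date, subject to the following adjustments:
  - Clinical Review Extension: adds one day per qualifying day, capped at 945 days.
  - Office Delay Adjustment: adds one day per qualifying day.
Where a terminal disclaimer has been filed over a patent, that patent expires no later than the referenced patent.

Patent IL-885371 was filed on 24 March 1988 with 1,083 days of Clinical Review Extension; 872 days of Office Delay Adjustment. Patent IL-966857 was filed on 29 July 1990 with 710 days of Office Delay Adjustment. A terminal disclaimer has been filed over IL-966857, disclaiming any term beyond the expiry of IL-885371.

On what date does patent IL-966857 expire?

Natural term of IL-966857:
  Base: filing + 23 years → 29 July 2013.
  Office Delay Adjustment: +710 days → 9 July 2015.
Expiry of referenced patent IL-885371:
  Base: filing + 23 years → 24 March 2011.
  Clinical Review Extension: 1083 days claimed exceeds the 945-day cap, so +945 days → 24 October 2013.
  Office Delay Adjustment: +872 days → 14 March 2016.
Terminal disclaimer: IL-966857 expires on the earlier of 9 July 2015 and 14 March 2016.

July 9, 2015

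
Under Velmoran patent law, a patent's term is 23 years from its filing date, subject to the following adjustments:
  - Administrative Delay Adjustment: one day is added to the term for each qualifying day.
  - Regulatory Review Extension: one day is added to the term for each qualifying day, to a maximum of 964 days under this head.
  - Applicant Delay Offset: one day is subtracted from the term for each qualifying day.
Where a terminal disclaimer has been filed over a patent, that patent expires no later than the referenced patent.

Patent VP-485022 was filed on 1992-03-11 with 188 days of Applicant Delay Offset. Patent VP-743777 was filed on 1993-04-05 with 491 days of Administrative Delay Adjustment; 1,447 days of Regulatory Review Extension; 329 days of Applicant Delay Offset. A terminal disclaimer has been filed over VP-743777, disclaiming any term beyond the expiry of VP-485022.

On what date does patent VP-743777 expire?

2014-09-04

Natural term of VP-743777:
  Base: filing + 23 years → 5 April 2016.
  Administrative Delay Adjustment: +491 days → 9 August 2017.
  Regulatory Review Extension: 1447 days claimed exceeds the 964-day cap, so +964 days → 30 March 2020.
  Applicant Delay Offset: −329 days → 6 May 2019.
Expiry of referenced patent VP-485022:
  Base: filing + 23 years → 11 March 2015.
  Applicant Delay Offset: −188 days → 4 September 2014.
Terminal disclaimer: VP-743777 expires on the earlier of 6 May 2019 and 4 September 2014.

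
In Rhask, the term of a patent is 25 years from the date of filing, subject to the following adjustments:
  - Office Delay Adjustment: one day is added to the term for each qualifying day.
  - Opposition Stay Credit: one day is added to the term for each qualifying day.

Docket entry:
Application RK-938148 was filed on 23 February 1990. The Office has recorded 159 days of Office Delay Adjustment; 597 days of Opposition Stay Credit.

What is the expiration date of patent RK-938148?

2017-03-20

Base term: filing date + 25 years → 23 February 2015.
Office Delay Adjustment: +159 days → 1 August 2015.
Opposition Stay Credit: +597 days → 20 March 2017.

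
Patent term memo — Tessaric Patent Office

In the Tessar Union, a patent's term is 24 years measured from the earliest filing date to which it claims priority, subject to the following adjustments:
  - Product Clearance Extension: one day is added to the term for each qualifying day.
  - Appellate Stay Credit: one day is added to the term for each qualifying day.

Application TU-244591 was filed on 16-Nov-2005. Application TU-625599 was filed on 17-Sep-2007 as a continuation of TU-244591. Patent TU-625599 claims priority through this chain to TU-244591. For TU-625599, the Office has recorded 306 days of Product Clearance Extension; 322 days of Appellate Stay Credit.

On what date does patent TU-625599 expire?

Earliest priority filing: 16 November 2005.
Base term: 16 November 2005 + 24 years → 16 November 2029.
Product Clearance Extension: +306 days → 18 September 2030.
Appellate Stay Credit: +322 days → 6 August 2031.

2031-08-06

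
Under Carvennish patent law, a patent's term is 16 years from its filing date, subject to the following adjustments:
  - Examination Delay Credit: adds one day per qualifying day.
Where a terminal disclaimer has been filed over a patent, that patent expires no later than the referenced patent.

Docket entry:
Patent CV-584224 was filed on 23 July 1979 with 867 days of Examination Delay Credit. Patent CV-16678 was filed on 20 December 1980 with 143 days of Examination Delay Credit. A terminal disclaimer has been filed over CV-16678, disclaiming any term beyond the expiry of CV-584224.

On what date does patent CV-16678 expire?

Natural term of CV-16678:
  Base: filing + 16 years → 20 December 1996.
  Examination Delay Credit: +143 days → 12 May 1997.
Expiry of referenced patent CV-584224:
  Base: filing + 16 years → 23 July 1995.
  Examination Delay Credit: +867 days → 6 December 1997.
Terminal disclaimer: CV-16678 expires on the earlier of 12 May 1997 and 6 December 1997.

1997-05-12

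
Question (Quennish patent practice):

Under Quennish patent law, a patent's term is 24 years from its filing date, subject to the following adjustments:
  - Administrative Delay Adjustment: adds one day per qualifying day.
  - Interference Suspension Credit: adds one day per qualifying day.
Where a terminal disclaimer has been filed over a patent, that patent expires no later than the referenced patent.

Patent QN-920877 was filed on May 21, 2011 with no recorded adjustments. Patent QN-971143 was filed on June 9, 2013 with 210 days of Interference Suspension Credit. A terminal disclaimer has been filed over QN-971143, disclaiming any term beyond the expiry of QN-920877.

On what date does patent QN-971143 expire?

May 21, 2035

Natural term of QN-971143:
  Base: filing + 24 years → 9 June 2037.
  Interference Suspension Credit: +210 days → 5 January 2038.
Expiry of referenced patent QN-920877:
  Base: filing + 24 years → 21 May 2035.
Terminal disclaimer: QN-971143 expires on the earlier of 5 January 2038 and 21 May 2035.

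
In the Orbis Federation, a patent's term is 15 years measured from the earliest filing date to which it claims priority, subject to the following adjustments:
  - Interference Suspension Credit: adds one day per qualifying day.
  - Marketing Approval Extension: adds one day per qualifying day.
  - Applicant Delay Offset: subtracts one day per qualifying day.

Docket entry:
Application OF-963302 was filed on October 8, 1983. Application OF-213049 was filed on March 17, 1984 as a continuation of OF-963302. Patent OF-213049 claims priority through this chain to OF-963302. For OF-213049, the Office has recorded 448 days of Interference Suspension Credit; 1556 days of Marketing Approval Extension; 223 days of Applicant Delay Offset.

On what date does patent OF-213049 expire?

Earliest priority filing: 8 October 1983.
Base term: 8 October 1983 + 15 years → 8 October 1998.
Interference Suspension Credit: +448 days → 30 December 1999.
Marketing Approval Extension: +1556 days → 3 April 2004.
Applicant Delay Offset: −223 days → 24 August 2003.

2003-08-24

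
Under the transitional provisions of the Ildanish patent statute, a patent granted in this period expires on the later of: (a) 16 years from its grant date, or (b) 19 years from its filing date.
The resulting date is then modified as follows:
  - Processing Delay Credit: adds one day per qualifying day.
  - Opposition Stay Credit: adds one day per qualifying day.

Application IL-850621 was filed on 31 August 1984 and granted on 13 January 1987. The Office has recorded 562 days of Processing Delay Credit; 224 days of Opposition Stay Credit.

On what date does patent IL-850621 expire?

October 25, 2005

(a) grant + 16 years → 13 January 2003.
(b) filing + 19 years → 31 August 2003.
Later of the two: 31 August 2003.
Processing Delay Credit: +562 days → 15 March 2005.
Opposition Stay Credit: +224 days → 25 October 2005.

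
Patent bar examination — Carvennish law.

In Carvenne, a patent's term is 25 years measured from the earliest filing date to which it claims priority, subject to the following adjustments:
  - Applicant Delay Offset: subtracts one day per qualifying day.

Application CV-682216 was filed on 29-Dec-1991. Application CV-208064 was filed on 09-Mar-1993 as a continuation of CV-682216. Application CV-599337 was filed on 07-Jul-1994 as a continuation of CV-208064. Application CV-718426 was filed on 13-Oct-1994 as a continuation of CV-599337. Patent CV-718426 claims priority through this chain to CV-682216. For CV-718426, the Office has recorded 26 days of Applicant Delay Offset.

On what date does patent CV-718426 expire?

Earliest priority filing: 29 December 1991.
Base term: 29 December 1991 + 25 years → 29 December 2016.
Applicant Delay Offset: −26 days → 3 December 2016.

December 3, 2016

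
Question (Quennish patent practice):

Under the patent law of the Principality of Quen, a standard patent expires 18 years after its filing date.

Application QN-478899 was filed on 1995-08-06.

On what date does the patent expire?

August 6, 2013

Filing date + 18 years → 6 August 2013.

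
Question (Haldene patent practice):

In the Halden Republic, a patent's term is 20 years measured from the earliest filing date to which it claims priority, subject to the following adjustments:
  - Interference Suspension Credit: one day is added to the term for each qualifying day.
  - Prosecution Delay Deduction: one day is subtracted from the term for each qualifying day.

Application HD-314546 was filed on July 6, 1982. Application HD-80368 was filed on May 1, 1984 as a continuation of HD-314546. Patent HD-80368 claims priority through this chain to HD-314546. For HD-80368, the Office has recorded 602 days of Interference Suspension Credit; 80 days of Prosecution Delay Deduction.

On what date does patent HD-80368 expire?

December 10, 2003

Earliest priority filing: 6 July 1982.
Base term: 6 July 1982 + 20 years → 6 July 2002.
Interference Suspension Credit: +602 days → 28 February 2004.
Prosecution Delay Deduction: −80 days → 10 December 2003.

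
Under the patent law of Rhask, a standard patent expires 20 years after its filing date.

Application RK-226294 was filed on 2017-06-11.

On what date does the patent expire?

Filing date + 20 years → 11 June 2037.

June 11, 2037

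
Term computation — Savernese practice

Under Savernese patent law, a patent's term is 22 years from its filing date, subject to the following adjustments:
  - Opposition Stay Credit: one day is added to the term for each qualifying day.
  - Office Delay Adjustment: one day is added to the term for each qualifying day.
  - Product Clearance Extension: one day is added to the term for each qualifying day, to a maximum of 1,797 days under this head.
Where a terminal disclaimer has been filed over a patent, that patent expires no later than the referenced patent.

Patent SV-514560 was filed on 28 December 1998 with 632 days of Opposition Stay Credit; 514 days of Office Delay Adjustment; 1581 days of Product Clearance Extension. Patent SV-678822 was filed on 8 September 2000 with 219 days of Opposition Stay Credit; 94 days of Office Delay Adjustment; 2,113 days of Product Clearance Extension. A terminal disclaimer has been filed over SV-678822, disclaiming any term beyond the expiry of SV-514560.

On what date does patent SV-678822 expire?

Natural term of SV-678822:
  Base: filing + 22 years → 8 September 2022.
  Opposition Stay Credit: +219 days → 15 April 2023.
  Office Delay Adjustment: +94 days → 18 July 2023.
  Product Clearance Extension: 2113 days claimed exceeds the 1797-day cap, so +1797 days → 18 June 2028.
Expiry of referenced patent SV-514560:
  Base: filing + 22 years → 28 December 2020.
  Opposition Stay Credit: +632 days → 21 September 2022.
  Office Delay Adjustment: +514 days → 17 February 2024.
  Product Clearance Extension: 1581 days (within the 1797-day cap) → +1581 days → 16 June 2028.
Terminal disclaimer: SV-678822 expires on the earlier of 18 June 2028 and 16 June 2028.

2028-06-16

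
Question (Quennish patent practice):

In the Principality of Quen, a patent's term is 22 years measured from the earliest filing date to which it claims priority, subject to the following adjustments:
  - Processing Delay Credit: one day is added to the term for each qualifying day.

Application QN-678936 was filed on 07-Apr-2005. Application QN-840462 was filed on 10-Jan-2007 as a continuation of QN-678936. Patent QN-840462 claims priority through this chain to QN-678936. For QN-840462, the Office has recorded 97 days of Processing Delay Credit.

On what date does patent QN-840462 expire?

July 13, 2027

Earliest priority filing: 7 April 2005.
Base term: 7 April 2005 + 22 years → 7 April 2027.
Processing Delay Credit: +97 days → 13 July 2027.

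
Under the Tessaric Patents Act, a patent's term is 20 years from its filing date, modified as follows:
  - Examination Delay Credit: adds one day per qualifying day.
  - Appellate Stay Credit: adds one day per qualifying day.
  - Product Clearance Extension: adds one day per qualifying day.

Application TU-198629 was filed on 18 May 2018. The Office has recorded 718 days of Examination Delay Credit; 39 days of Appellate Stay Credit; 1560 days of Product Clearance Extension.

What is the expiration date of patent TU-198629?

September 20, 2044

Base term: filing date + 20 years → 18 May 2038.
Examination Delay Credit: +718 days → 5 May 2040.
Appellate Stay Credit: +39 days → 13 June 2040.
Product Clearance Extension: +1560 days → 20 September 2044.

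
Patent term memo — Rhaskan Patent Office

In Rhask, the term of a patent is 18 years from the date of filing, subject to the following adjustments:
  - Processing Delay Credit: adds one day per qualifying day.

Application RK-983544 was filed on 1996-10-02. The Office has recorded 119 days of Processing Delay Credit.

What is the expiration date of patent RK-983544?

January 29, 2015

Base term: filing date + 18 years → 2 October 2014.
Processing Delay Credit: +119 days → 29 January 2015.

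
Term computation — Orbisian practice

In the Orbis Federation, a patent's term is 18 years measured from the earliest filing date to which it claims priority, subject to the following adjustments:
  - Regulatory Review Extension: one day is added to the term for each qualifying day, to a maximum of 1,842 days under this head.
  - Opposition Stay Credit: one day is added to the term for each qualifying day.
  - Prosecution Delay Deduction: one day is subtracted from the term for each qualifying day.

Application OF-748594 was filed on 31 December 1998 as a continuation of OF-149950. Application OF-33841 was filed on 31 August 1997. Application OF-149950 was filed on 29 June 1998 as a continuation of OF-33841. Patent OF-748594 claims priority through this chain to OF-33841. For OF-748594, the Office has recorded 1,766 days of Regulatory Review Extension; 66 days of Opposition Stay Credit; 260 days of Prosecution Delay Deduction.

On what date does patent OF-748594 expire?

Earliest priority filing: 31 August 1997.
Base term: 31 August 1997 + 18 years → 31 August 2015.
Regulatory Review Extension: 1766 days (within the 1842-day cap) → +1766 days → 1 July 2020.
Opposition Stay Credit: +66 days → 5 September 2020.
Prosecution Delay Deduction: −260 days → 20 December 2019.

December 20, 2019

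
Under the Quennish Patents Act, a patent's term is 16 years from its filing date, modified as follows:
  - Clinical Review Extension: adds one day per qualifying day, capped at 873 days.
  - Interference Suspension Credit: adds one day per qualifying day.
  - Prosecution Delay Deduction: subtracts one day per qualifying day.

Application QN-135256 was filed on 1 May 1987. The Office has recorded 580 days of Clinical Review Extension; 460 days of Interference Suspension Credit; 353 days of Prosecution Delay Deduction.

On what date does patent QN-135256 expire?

Base term: filing date + 16 years → 1 May 2003.
Clinical Review Extension: 580 days (within the 873-day cap) → +580 days → 1 December 2004.
Interference Suspension Credit: +460 days → 6 March 2006.
Prosecution Delay Deduction: −353 days → 18 March 2005.

2005-03-18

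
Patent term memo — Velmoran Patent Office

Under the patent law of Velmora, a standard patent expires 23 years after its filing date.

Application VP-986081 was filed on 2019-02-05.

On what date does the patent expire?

Filing date + 23 years → 5 February 2042.

2042-02-05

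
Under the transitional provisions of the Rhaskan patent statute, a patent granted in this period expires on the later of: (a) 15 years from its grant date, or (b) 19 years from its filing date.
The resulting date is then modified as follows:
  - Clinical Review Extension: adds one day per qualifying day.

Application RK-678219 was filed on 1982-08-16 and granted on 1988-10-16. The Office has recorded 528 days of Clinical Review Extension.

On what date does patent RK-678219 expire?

March 27, 2005

(a) grant + 15 years → 16 October 2003.
(b) filing + 19 years → 16 August 2001.
Later of the two: 16 October 2003.
Clinical Review Extension: +528 days → 27 March 2005.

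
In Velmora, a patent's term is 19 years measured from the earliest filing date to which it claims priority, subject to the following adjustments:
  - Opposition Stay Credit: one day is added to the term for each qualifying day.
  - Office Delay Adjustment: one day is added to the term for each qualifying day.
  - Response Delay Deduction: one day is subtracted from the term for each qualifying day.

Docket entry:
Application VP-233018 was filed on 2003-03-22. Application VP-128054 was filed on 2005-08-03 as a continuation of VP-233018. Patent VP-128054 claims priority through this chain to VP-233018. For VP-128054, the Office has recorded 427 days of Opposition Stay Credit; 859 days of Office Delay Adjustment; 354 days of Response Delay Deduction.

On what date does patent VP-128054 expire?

2024-10-09

Earliest priority filing: 22 March 2003.
Base term: 22 March 2003 + 19 years → 22 March 2022.
Opposition Stay Credit: +427 days → 23 May 2023.
Office Delay Adjustment: +859 days → 28 September 2025.
Response Delay Deduction: −354 days → 9 October 2024.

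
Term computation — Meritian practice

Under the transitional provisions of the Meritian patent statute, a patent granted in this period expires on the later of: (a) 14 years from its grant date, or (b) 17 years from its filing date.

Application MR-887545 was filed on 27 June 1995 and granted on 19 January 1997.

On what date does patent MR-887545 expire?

(a) grant + 14 years → 19 January 2011.
(b) filing + 17 years → 27 June 2012.
Later of the two: 27 June 2012.

June 27, 2012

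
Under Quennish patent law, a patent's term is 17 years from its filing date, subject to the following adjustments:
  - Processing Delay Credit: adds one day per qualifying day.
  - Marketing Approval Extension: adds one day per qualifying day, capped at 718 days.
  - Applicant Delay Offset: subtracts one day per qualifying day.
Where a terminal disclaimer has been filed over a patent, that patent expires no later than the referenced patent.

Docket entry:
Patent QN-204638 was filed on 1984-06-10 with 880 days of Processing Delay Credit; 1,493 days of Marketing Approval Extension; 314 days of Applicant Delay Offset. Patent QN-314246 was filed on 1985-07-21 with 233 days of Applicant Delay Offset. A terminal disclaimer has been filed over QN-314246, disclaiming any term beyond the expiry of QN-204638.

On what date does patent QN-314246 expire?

Natural term of QN-314246:
  Base: filing + 17 years → 21 July 2002.
  Applicant Delay Offset: −233 days → 30 November 2001.
Expiry of referenced patent QN-204638:
  Base: filing + 17 years → 10 June 2001.
  Processing Delay Credit: +880 days → 7 November 2003.
  Marketing Approval Extension: 1493 days claimed exceeds the 718-day cap, so +718 days → 25 October 2005.
  Applicant Delay Offset: −314 days → 15 December 2004.
Terminal disclaimer: QN-314246 expires on the earlier of 30 November 2001 and 15 December 2004.

2001-11-30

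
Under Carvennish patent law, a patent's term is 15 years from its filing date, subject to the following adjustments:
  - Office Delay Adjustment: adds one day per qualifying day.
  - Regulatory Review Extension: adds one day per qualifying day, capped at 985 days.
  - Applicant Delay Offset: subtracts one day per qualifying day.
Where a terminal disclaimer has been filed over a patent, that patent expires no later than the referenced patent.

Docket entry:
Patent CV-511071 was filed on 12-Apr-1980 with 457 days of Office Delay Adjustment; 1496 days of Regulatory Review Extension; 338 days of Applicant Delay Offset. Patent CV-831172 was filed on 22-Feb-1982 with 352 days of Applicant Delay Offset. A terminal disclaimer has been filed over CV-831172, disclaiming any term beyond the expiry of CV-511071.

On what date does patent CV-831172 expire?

March 7, 1996

Natural term of CV-831172:
  Base: filing + 15 years → 22 February 1997.
  Applicant Delay Offset: −352 days → 7 March 1996.
Expiry of referenced patent CV-511071:
  Base: filing + 15 years → 12 April 1995.
  Office Delay Adjustment: +457 days → 12 July 1996.
  Regulatory Review Extension: 1496 days claimed exceeds the 985-day cap, so +985 days → 24 March 1999.
  Applicant Delay Offset: −338 days → 20 April 1998.
Terminal disclaimer: CV-831172 expires on the earlier of 7 March 1996 and 20 April 1998.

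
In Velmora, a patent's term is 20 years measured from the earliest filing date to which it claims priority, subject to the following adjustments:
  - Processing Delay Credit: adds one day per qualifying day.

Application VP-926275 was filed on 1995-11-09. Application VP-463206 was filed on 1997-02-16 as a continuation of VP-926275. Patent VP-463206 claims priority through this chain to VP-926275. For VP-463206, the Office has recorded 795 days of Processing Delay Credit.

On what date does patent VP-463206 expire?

January 12, 2018

Earliest priority filing: 9 November 1995.
Base term: 9 November 1995 + 20 years → 9 November 2015.
Processing Delay Credit: +795 days → 12 January 2018.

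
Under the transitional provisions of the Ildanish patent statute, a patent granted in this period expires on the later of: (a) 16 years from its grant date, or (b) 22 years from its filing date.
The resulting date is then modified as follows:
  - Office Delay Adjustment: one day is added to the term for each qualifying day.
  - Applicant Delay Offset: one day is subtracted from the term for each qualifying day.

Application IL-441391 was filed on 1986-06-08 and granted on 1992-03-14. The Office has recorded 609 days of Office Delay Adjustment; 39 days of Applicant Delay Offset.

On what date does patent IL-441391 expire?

2009-12-30

(a) grant + 16 years → 14 March 2008.
(b) filing + 22 years → 8 June 2008.
Later of the two: 8 June 2008.
Office Delay Adjustment: +609 days → 7 February 2010.
Applicant Delay Offset: −39 days → 30 December 2009.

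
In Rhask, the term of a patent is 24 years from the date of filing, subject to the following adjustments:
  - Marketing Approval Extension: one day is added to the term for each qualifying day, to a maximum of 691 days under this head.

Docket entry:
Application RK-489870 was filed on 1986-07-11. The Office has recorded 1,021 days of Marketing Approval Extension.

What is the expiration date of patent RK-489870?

2012-06-01

Base term: filing date + 24 years → 11 July 2010.
Marketing Approval Extension: 1021 days claimed exceeds the 691-day cap, so +691 days → 1 June 2012.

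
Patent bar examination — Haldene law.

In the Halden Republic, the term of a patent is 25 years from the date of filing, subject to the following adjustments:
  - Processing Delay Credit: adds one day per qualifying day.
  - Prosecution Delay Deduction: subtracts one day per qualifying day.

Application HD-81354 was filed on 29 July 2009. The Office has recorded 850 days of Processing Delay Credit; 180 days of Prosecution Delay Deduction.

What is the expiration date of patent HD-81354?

2036-05-29

Base term: filing date + 25 years → 29 July 2034.
Processing Delay Credit: +850 days → 25 November 2036.
Prosecution Delay Deduction: −180 days → 29 May 2036.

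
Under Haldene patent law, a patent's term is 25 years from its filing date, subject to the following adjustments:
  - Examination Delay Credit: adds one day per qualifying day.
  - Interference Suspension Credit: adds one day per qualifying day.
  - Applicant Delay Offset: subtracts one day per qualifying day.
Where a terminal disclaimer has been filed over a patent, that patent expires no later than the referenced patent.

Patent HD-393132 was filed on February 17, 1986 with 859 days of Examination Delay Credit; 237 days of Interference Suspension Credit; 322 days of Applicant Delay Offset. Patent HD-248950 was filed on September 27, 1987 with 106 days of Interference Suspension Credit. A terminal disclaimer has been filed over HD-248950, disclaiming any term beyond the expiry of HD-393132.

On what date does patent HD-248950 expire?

2013-01-11

Natural term of HD-248950:
  Base: filing + 25 years → 27 September 2012.
  Interference Suspension Credit: +106 days → 11 January 2013.
Expiry of referenced patent HD-393132:
  Base: filing + 25 years → 17 February 2011.
  Examination Delay Credit: +859 days → 25 June 2013.
  Interference Suspension Credit: +237 days → 17 February 2014.
  Applicant Delay Offset: −322 days → 1 April 2013.
Terminal disclaimer: HD-248950 expires on the earlier of 11 January 2013 and 1 April 2013.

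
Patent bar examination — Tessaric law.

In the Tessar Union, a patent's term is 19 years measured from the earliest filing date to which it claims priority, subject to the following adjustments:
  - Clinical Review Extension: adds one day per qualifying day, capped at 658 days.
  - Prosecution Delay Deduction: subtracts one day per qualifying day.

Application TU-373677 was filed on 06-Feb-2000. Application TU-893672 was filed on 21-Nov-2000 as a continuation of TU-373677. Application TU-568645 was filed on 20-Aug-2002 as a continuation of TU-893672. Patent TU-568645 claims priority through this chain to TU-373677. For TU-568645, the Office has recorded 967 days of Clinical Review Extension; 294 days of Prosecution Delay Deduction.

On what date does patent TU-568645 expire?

Earliest priority filing: 6 February 2000.
Base term: 6 February 2000 + 19 years → 6 February 2019.
Clinical Review Extension: 967 days claimed exceeds the 658-day cap, so +658 days → 25 November 2020.
Prosecution Delay Deduction: −294 days → 5 February 2020.

2020-02-05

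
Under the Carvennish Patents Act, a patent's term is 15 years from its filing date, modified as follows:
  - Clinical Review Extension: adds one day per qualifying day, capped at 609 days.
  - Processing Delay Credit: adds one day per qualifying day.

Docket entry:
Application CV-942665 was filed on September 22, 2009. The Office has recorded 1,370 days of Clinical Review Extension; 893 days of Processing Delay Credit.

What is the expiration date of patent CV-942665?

Base term: filing date + 15 years → 22 September 2024.
Clinical Review Extension: 1370 days claimed exceeds the 609-day cap, so +609 days → 24 May 2026.
Processing Delay Credit: +893 days → 2 November 2028.

2028-11-02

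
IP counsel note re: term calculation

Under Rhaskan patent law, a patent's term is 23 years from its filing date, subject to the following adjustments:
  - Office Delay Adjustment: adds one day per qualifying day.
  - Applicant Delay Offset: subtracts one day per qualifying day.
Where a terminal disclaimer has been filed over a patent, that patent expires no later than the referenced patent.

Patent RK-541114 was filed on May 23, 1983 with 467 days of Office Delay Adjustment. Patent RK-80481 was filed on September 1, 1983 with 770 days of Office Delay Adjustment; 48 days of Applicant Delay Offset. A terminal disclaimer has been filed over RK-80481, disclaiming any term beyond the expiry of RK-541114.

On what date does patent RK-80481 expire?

Natural term of RK-80481:
  Base: filing + 23 years → 1 September 2006.
  Office Delay Adjustment: +770 days → 10 October 2008.
  Applicant Delay Offset: −48 days → 23 August 2008.
Expiry of referenced patent RK-541114:
  Base: filing + 23 years → 23 May 2006.
  Office Delay Adjustment: +467 days → 2 September 2007.
Terminal disclaimer: RK-80481 expires on the earlier of 23 August 2008 and 2 September 2007.

2007-09-02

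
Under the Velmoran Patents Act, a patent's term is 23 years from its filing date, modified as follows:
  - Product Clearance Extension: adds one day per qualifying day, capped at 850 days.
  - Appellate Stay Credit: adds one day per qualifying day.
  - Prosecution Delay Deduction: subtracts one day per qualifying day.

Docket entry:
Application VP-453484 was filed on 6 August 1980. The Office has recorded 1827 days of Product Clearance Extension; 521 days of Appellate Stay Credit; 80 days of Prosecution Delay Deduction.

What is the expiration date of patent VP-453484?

Base term: filing date + 23 years → 6 August 2003.
Product Clearance Extension: 1827 days claimed exceeds the 850-day cap, so +850 days → 3 December 2005.
Appellate Stay Credit: +521 days → 8 May 2007.
Prosecution Delay Deduction: −80 days → 17 February 2007.

2007-02-17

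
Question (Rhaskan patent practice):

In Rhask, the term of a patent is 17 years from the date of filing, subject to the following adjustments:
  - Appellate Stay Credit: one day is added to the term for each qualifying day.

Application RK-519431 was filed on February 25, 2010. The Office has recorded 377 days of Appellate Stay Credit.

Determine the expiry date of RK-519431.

2028-03-08

Base term: filing date + 17 years → 25 February 2027.
Appellate Stay Credit: +377 days → 8 March 2028.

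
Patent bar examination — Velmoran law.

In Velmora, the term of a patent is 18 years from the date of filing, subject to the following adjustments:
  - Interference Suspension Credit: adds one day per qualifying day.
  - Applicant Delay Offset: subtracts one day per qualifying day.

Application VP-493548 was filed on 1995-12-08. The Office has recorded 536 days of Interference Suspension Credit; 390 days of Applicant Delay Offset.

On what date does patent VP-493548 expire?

May 3, 2014

Base term: filing date + 18 years → 8 December 2013.
Interference Suspension Credit: +536 days → 28 May 2015.
Applicant Delay Offset: −390 days → 3 May 2014.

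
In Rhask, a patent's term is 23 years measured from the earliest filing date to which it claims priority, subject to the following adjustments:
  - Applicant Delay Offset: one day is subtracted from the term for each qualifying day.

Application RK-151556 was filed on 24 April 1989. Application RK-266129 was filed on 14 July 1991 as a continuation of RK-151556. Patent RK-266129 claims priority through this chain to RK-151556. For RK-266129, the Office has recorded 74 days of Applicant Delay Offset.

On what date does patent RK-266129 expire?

2012-02-10

Earliest priority filing: 24 April 1989.
Base term: 24 April 1989 + 23 years → 24 April 2012.
Applicant Delay Offset: −74 days → 10 February 2012.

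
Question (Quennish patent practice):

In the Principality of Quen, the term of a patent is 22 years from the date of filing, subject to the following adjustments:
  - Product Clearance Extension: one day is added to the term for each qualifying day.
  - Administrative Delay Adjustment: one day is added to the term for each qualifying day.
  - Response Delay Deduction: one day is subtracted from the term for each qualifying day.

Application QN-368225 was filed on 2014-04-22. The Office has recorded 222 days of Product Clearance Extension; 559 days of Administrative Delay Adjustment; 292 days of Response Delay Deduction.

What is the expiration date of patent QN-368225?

2037-08-24

Base term: filing date + 22 years → 22 April 2036.
Product Clearance Extension: +222 days → 30 November 2036.
Administrative Delay Adjustment: +559 days → 12 June 2038.
Response Delay Deduction: −292 days → 24 August 2037.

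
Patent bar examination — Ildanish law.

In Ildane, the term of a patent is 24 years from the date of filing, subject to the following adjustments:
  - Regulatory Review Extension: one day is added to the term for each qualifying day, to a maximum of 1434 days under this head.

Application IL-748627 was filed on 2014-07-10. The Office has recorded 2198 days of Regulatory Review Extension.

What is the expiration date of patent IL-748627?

2042-06-13

Base term: filing date + 24 years → 10 July 2038.
Regulatory Review Extension: 2198 days claimed exceeds the 1434-day cap, so +1434 days → 13 June 2042.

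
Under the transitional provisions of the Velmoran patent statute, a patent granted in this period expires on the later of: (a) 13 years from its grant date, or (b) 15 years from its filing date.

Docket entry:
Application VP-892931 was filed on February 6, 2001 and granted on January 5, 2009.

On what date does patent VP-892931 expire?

January 5, 2022

(a) grant + 13 years → 5 January 2022.
(b) filing + 15 years → 6 February 2016.
Later of the two: 5 January 2022.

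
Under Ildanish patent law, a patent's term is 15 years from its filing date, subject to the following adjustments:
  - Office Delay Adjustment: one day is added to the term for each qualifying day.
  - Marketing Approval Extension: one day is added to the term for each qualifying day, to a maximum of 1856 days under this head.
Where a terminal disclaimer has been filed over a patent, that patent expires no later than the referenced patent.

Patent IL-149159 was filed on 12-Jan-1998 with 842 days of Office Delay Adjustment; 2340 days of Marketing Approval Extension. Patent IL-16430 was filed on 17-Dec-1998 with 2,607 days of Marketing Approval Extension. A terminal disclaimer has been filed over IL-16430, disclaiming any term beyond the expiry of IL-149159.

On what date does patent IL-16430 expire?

Natural term of IL-16430:
  Base: filing + 15 years → 17 December 2013.
  Marketing Approval Extension: 2607 days claimed exceeds the 1856-day cap, so +1856 days → 16 January 2019.
Expiry of referenced patent IL-149159:
  Base: filing + 15 years → 12 January 2013.
  Office Delay Adjustment: +842 days → 4 May 2015.
  Marketing Approval Extension: 2340 days claimed exceeds the 1856-day cap, so +1856 days → 2 June 2020.
Terminal disclaimer: IL-16430 expires on the earlier of 16 January 2019 and 2 June 2020.

2019-01-16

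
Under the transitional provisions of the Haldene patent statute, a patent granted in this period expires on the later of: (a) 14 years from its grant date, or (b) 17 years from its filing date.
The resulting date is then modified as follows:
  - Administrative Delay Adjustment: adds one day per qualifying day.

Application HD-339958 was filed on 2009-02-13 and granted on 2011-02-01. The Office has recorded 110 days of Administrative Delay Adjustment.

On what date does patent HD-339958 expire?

2026-06-03

(a) grant + 14 years → 1 February 2025.
(b) filing + 17 years → 13 February 2026.
Later of the two: 13 February 2026.
Administrative Delay Adjustment: +110 days → 3 June 2026.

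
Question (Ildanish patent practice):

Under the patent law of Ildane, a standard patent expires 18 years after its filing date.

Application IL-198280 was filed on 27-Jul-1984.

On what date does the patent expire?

Filing date + 18 years → 27 July 2002.

2002-07-27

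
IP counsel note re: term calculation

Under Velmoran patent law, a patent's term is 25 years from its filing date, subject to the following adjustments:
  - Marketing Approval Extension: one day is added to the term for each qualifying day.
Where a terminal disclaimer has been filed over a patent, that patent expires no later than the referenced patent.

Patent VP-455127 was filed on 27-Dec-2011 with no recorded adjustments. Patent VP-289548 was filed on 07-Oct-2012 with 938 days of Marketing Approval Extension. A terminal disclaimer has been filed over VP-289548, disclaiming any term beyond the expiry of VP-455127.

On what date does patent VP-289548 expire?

December 27, 2036

Natural term of VP-289548:
  Base: filing + 25 years → 7 October 2037.
  Marketing Approval Extension: +938 days → 2 May 2040.
Expiry of referenced patent VP-455127:
  Base: filing + 25 years → 27 December 2036.
Terminal disclaimer: VP-289548 expires on the earlier of 2 May 2040 and 27 December 2036.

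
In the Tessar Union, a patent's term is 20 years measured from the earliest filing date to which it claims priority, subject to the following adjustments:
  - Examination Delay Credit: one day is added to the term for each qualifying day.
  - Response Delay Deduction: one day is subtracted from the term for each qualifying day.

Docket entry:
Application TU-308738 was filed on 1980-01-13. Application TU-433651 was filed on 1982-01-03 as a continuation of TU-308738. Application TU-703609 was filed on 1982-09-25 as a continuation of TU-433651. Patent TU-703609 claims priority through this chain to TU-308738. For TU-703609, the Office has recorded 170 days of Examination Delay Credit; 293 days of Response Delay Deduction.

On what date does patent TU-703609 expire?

1999-09-12

Earliest priority filing: 13 January 1980.
Base term: 13 January 1980 + 20 years → 13 January 2000.
Examination Delay Credit: +170 days → 1 July 2000.
Response Delay Deduction: −293 days → 12 September 1999.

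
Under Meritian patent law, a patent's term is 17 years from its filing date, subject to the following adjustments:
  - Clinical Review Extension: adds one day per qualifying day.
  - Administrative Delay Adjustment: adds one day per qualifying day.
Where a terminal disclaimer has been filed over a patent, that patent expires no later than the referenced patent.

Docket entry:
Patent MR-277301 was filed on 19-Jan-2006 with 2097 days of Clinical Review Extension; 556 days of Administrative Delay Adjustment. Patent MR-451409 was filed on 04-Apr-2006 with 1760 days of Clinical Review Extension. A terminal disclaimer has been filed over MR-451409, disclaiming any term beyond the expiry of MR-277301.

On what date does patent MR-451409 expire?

2028-01-28

Natural term of MR-451409:
  Base: filing + 17 years → 4 April 2023.
  Clinical Review Extension: +1760 days → 28 January 2028.
Expiry of referenced patent MR-277301:
  Base: filing + 17 years → 19 January 2023.
  Clinical Review Extension: +2097 days → 16 October 2028.
  Administrative Delay Adjustment: +556 days → 25 April 2030.
Terminal disclaimer: MR-451409 expires on the earlier of 28 January 2028 and 25 April 2030.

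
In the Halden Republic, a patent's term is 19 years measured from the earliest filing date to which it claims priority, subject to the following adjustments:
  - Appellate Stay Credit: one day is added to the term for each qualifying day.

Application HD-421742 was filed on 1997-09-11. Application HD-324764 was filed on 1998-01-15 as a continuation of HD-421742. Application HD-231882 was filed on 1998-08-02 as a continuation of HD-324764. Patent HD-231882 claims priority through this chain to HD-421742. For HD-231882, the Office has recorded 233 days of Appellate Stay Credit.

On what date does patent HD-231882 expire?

2017-05-02

Earliest priority filing: 11 September 1997.
Base term: 11 September 1997 + 19 years → 11 September 2016.
Appellate Stay Credit: +233 days → 2 May 2017.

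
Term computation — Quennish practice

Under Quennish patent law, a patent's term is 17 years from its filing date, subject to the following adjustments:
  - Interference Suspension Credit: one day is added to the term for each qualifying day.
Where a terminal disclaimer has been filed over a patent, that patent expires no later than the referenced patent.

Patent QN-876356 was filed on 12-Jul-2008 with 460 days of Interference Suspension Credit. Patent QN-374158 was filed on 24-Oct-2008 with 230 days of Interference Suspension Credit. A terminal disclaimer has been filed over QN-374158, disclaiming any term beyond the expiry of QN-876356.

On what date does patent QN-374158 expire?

June 11, 2026

Natural term of QN-374158:
  Base: filing + 17 years → 24 October 2025.
  Interference Suspension Credit: +230 days → 11 June 2026.
Expiry of referenced patent QN-876356:
  Base: filing + 17 years → 12 July 2025.
  Interference Suspension Credit: +460 days → 15 October 2026.
Terminal disclaimer: QN-374158 expires on the earlier of 11 June 2026 and 15 October 2026.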